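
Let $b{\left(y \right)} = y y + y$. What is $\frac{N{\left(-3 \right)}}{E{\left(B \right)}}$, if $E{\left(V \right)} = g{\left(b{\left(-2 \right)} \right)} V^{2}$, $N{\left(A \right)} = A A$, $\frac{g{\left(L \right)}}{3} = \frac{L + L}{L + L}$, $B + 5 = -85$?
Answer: $\frac{1}{2700} \approx 0.00037037$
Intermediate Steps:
$B = -90$ ($B = -5 - 85 = -90$)
$b{\left(y \right)} = y + y^{2}$ ($b{\left(y \right)} = y^{2} + y = y + y^{2}$)
$g{\left(L \right)} = 3$ ($g{\left(L \right)} = 3 \frac{L + L}{L + L} = 3 \frac{2 L}{2 L} = 3 \cdot 2 L \frac{1}{2 L} = 3 \cdot 1 = 3$)
$N{\left(A \right)} = A^{2}$
$E{\left(V \right)} = 3 V^{2}$
$\frac{N{\left(-3 \right)}}{E{\left(B \right)}} = \frac{\left(-3\right)^{2}}{3 \left(-90\right)^{2}} = \frac{9}{3 \cdot 8100} = \frac{9}{24300} = 9 \cdot \frac{1}{24300} = \frac{1}{2700}$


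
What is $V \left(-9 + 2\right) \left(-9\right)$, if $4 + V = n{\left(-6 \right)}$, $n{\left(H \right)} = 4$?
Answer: $0$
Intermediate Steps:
$V = 0$ ($V = -4 + 4 = 0$)
$V \left(-9 + 2\right) \left(-9\right) = 0 \left(-9 + 2\right) \left(-9\right) = 0 \left(\left(-7\right) \left(-9\right)\right) = 0 \cdot 63 = 0$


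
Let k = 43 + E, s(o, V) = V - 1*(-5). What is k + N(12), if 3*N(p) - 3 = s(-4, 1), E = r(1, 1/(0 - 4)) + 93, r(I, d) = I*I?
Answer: 140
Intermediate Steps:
r(I, d) = I**2
E = 94 (E = 1**2 + 93 = 1 + 93 = 94)
s(o, V) = 5 + V (s(o, V) = V + 5 = 5 + V)
N(p) = 3 (N(p) = 1 + (5 + 1)/3 = 1 + (1/3)*6 = 1 + 2 = 3)
k = 137 (k = 43 + 94 = 137)
k + N(12) = 137 + 3 = 140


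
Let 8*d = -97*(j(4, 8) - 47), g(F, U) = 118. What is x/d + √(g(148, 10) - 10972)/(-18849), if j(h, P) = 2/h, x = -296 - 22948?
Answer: -123968/3007 - 3*I*√134/6283 ≈ -41.227 - 0.0055272*I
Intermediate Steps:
x = -23244
d = 9021/16 (d = (-97*(2/4 - 47))/8 = (-97*(2*(¼) - 47))/8 = (-97*(½ - 47))/8 = (-97*(-93/2))/8 = (⅛)*(9021/2) = 9021/16 ≈ 563.81)
x/d + √(g(148, 10) - 10972)/(-18849) = -23244/9021/16 + √(118 - 10972)/(-18849) = -23244*16/9021 + √(-10854)*(-1/18849) = -123968/3007 + (9*I*√134)*(-1/18849) = -123968/3007 - 3*I*√134/6283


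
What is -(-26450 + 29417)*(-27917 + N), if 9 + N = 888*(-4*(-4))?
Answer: 40701306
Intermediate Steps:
N = 14199 (N = -9 + 888*(-4*(-4)) = -9 + 888*16 = -9 + 14208 = 14199)
-(-26450 + 29417)*(-27917 + N) = -(-26450 + 29417)*(-27917 + 14199) = -2967*(-13718) = -1*(-40701306) = 40701306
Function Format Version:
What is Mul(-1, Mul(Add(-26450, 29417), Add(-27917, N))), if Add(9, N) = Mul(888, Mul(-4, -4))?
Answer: 40701306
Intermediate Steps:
N = 14199 (N = Add(-9, Mul(888, Mul(-4, -4))) = Add(-9, Mul(888, 16)) = Add(-9, 14208) = 14199)
Mul(-1, Mul(Add(-26450, 29417), Add(-27917, N))) = Mul(-1, Mul(Add(-26450, 29417), Add(-27917, 14199))) = Mul(-1, Mul(2967, -13718)) = Mul(-1, -40701306) = 40701306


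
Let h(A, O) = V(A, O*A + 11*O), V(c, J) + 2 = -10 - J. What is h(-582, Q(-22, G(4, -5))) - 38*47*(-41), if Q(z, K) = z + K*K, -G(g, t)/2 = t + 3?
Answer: 69788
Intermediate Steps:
G(g, t) = -6 - 2*t (G(g, t) = -2*(t + 3) = -2*(3 + t) = -6 - 2*t)
V(c, J) = -12 - J (V(c, J) = -2 + (-10 - J) = -12 - J)
Q(z, K) = z + K**2
h(A, O) = -12 - 11*O - A*O (h(A, O) = -12 - (O*A + 11*O) = -12 - (A*O + 11*O) = -12 - (11*O + A*O) = -12 + (-11*O - A*O) = -12 - 11*O - A*O)
h(-582, Q(-22, G(4, -5))) - 38*47*(-41) = (-12 - (-22 + (-6 - 2*(-5))**2)*(11 - 582)) - 38*47*(-41) = (-12 - 1*(-22 + (-6 + 10)**2)*(-571)) - 1786*(-41) = (-12 - 1*(-22 + 4**2)*(-571)) + 73226 = (-12 - 1*(-22 + 16)*(-571)) + 73226 = (-12 - 1*(-6)*(-571)) + 73226 = (-12 - 3426) + 73226 = -3438 + 73226 = 69788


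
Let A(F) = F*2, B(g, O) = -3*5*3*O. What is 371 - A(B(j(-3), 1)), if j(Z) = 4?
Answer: 461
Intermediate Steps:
B(g, O) = -45*O
A(F) = 2*F
371 - A(B(j(-3), 1)) = 371 - 2*(-45*1) = 371 - 2*(-45) = 371 - 1*(-90) = 371 + 90 = 461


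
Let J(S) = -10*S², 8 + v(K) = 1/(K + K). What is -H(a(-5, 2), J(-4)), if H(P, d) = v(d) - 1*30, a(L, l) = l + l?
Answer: 12161/320 ≈ 38.003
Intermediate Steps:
v(K) = -8 + 1/(2*K) (v(K) = -8 + 1/(K + K) = -8 + 1/(2*K))
a(L, l) = 2*l
H(P, d) = -38 + 1/(2*d) (H(P, d) = (-8 + 1/(2*d)) - 1*30 = (-8 + 1/(2*d)) - 30 = -38 + 1/(2*d))
-H(a(-5, 2), J(-4)) = -(-38 + 1/(2*((-10*(-4)²)))) = -(-38 + 1/(2*((-10*16)))) = -(-38 + (½)/(-160)) = -(-38 + (½)*(-1/160)) = -(-38 - 1/320) = -1*(-12161/320) = 12161/320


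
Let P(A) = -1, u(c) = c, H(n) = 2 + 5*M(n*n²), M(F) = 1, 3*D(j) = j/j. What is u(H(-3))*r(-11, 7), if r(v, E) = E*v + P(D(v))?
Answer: -546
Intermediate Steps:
D(j) = ⅓ (D(j) = (j/j)/3 = (⅓)*1 = ⅓)
H(n) = 7 (H(n) = 2 + 5*1 = 2 + 5 = 7)
r(v, E) = -1 + E*v (r(v, E) = E*v - 1 = -1 + E*v)
u(H(-3))*r(-11, 7) = 7*(-1 + 7*(-11)) = 7*(-1 - 77) = 7*(-78) = -546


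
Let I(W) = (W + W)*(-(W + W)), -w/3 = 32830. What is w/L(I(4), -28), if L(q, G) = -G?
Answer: -7035/2 ≈ -3517.5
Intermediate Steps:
w = -98490 (w = -3*32830 = -98490)
I(W) = -4*W² (I(W) = (2*W)*(-2*W) = -4*W²)
w/L(I(4), -28) = -98490/((-1*(-28))) = -98490/28 = -98490*1/28 = -7035/2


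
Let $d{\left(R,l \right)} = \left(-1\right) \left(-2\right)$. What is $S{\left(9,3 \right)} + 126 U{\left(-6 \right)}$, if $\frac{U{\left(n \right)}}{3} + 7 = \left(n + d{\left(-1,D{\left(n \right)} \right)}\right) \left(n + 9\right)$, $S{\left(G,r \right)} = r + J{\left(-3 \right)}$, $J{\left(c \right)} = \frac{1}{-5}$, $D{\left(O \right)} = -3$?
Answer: $- \frac{35896}{5} \approx -7179.2$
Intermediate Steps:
$J{\left(c \right)} = - \frac{1}{5}$
$S{\left(G,r \right)} = - \frac{1}{5} + r$ ($S{\left(G,r \right)} = r - \frac{1}{5} = - \frac{1}{5} + r$)
$d{\left(R,l \right)} = 2$
$U{\left(n \right)} = -21 + 3 \left(2 + n\right) \left(9 + n\right)$ ($U{\left(n \right)} = -21 + 3 \left(n + 2\right) \left(n + 9\right) = -21 + 3 \left(2 + n\right) \left(9 + n\right)$)
$S{\left(9,3 \right)} + 126 U{\left(-6 \right)} = \left(- \frac{1}{5} + 3\right) + 126 \left(33 + 3 \left(-6\right)^{2} + 33 \left(-6\right)\right) = \frac{14}{5} + 126 \left(33 + 3 \cdot 36 - 198\right) = \frac{14}{5} + 126 \left(33 + 108 - 198\right) = \frac{14}{5} + 126 \left(-57\right) = \frac{14}{5} - 7182 = - \frac{35896}{5}$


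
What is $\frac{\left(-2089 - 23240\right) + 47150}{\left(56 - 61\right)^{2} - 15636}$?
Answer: $- \frac{21821}{15611} \approx -1.3978$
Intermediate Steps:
$\frac{\left(-2089 - 23240\right) + 47150}{\left(56 - 61\right)^{2} - 15636} = \frac{-25329 + 47150}{\left(-5\right)^{2} - 15636} = \frac{21821}{25 - 15636} = \frac{21821}{-15611} = 21821 \left(- \frac{1}{15611}\right) = - \frac{21821}{15611}$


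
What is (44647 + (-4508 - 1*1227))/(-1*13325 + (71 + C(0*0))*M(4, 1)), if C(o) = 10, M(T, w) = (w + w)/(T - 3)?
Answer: -38912/13163 ≈ -2.9562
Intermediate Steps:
M(T, w) = 2*w/(-3 + T) (M(T, w) = (2*w)/(-3 + T) = 2*w/(-3 + T))
(44647 + (-4508 - 1*1227))/(-1*13325 + (71 + C(0*0))*M(4, 1)) = (44647 + (-4508 - 1*1227))/(-1*13325 + (71 + 10)*(2*1/(-3 + 4))) = (44647 + (-4508 - 1227))/(-13325 + 81*(2*1/1)) = (44647 - 5735)/(-13325 + 81*(2*1*1)) = 38912/(-13325 + 81*2) = 38912/(-13325 + 162) = 38912/(-13163) = 38912*(-1/13163) = -38912/13163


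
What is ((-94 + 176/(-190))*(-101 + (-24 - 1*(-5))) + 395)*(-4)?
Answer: -895748/19 ≈ -47145.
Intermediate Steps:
((-94 + 176/(-190))*(-101 + (-24 - 1*(-5))) + 395)*(-4) = ((-94 + 176*(-1/190))*(-101 + (-24 + 5)) + 395)*(-4) = ((-94 - 88/95)*(-101 - 19) + 395)*(-4) = (-9018/95*(-120) + 395)*(-4) = (216432/19 + 395)*(-4) = (223937/19)*(-4) = -895748/19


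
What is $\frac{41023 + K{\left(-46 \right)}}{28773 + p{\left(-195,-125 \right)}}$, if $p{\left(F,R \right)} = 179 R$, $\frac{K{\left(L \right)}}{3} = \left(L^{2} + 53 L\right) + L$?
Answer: $\frac{39919}{6398} \approx 6.2393$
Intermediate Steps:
$K{\left(L \right)} = 3 L^{2} + 162 L$ ($K{\left(L \right)} = 3 \left(\left(L^{2} + 53 L\right) + L\right) = 3 \left(L^{2} + 54 L\right) = 3 L^{2} + 162 L$)
$\frac{41023 + K{\left(-46 \right)}}{28773 + p{\left(-195,-125 \right)}} = \frac{41023 + 3 \left(-46\right) \left(54 - 46\right)}{28773 + 179 \left(-125\right)} = \frac{41023 + 3 \left(-46\right) 8}{28773 - 22375} = \frac{41023 - 1104}{6398} = 39919 \cdot \frac{1}{6398} = \frac{39919}{6398}$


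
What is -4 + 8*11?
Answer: 84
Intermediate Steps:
-4 + 8*11 = -4 + 88 = 84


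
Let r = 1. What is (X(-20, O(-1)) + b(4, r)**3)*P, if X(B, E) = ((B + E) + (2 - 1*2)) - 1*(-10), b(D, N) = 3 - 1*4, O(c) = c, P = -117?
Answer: 1404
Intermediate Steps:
b(D, N) = -1 (b(D, N) = 3 - 4 = -1)
X(B, E) = 10 + B + E (X(B, E) = ((B + E) + (2 - 2)) + 10 = ((B + E) + 0) + 10 = (B + E) + 10 = 10 + B + E)
(X(-20, O(-1)) + b(4, r)**3)*P = ((10 - 20 - 1) + (-1)**3)*(-117) = (-11 - 1)*(-117) = -12*(-117) = 1404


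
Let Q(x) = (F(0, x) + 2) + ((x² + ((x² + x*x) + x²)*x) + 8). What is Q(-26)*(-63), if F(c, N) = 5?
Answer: 3278331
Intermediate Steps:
Q(x) = 15 + x² + 3*x³ (Q(x) = (5 + 2) + ((x² + ((x² + x*x) + x²)*x) + 8) = 7 + ((x² + ((x² + x²) + x²)*x) + 8) = 7 + ((x² + (2*x² + x²)*x) + 8) = 7 + ((x² + (3*x²)*x) + 8) = 7 + ((x² + 3*x³) + 8) = 7 + (8 + x² + 3*x³) = 15 + x² + 3*x³)
Q(-26)*(-63) = (15 + (-26)² + 3*(-26)³)*(-63) = (15 + 676 + 3*(-17576))*(-63) = (15 + 676 - 52728)*(-63) = -52037*(-63) = 3278331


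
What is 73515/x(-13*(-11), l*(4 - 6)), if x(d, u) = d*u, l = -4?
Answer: 5655/88 ≈ 64.261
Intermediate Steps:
73515/x(-13*(-11), l*(4 - 6)) = 73515/(((-13*(-11))*(-4*(4 - 6)))) = 73515/((143*(-4*(-2)))) = 73515/((143*8)) = 73515/1144 = 73515*(1/1144) = 5655/88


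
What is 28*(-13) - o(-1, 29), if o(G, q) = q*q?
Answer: -1205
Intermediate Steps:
o(G, q) = q**2
28*(-13) - o(-1, 29) = 28*(-13) - 1*29**2 = -364 - 1*841 = -364 - 841 = -1205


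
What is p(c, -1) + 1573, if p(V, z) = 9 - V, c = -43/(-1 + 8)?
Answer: 11117/7 ≈ 1588.1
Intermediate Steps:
c = -43/7 ≈ -6.1429
p(c, -1) + 1573 = (9 - 1*(-43/7)) + 1573 = (9 + 43/7) + 1573 = 106/7 + 1573 = 11117/7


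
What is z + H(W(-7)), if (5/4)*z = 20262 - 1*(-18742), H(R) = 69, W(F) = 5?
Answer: 156361/5 ≈ 31272.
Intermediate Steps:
z = 156016/5 (z = 4*(20262 - 1*(-18742))/5 = 4*(20262 + 18742)/5 = (⅘)*39004 = 156016/5 ≈ 31203.)
z + H(W(-7)) = 156016/5 + 69 = 156361/5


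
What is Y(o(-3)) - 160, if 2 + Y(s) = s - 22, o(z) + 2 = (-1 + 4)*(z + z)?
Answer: -204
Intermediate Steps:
o(z) = -2 + 6*z (o(z) = -2 + (-1 + 4)*(z + z) = -2 + 3*(2*z) = -2 + 6*z)
Y(s) = -24 + s (Y(s) = -2 + (s - 22) = -2 + (-22 + s) = -24 + s)
Y(o(-3)) - 160 = (-24 + (-2 + 6*(-3))) - 160 = (-24 + (-2 - 18)) - 160 = (-24 - 20) - 160 = -44 - 160 = -204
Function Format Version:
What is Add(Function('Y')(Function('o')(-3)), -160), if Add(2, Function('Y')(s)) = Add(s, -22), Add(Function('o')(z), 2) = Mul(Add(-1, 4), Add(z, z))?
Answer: -204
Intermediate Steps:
Function('o')(z) = Add(-2, Mul(6, z)) (Function('o')(z) = Add(-2, Mul(Add(-1, 4), Add(z, z))) = Add(-2, Mul(3, Mul(2, z))) = Add(-2, Mul(6, z)))
Function('Y')(s) = Add(-24, s) (Function('Y')(s) = Add(-2, Add(s, -22)) = Add(-2, Add(-22, s)) = Add(-24, s))
Add(Function('Y')(Function('o')(-3)), -160) = Add(Add(-24, Add(-2, Mul(6, -3))), -160) = Add(Add(-24, Add(-2, -18)), -160) = Add(Add(-24, -20), -160) = Add(-44, -160) = -204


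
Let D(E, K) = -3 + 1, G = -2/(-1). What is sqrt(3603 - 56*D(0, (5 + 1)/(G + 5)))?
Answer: sqrt(3715) ≈ 60.951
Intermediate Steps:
G = 2 (G = -2*(-1) = 2)
D(E, K) = -2
sqrt(3603 - 56*D(0, (5 + 1)/(G + 5))) = sqrt(3603 - 56*(-2)) = sqrt(3603 + 112) = sqrt(3715)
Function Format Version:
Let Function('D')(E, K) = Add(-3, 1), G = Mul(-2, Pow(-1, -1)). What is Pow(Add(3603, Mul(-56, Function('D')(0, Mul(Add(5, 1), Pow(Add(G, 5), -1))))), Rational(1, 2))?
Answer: Pow(3715, Rational(1, 2)) ≈ 60.951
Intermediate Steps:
G = 2 (G = Mul(-2, -1) = 2)
Function('D')(E, K) = -2
Pow(Add(3603, Mul(-56, Function('D')(0, Mul(Add(5, 1), Pow(Add(G, 5), -1))))), Rational(1, 2)) = Pow(Add(3603, Mul(-56, -2)), Rational(1, 2)) = Pow(Add(3603, 112), Rational(1, 2)) = Pow(3715, Rational(1, 2))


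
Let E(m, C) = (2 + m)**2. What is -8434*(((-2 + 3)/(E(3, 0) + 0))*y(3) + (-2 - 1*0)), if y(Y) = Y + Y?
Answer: 371096/25 ≈ 14844.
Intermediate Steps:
y(Y) = 2*Y
-8434*(((-2 + 3)/(E(3, 0) + 0))*y(3) + (-2 - 1*0)) = -8434*(((-2 + 3)/((2 + 3)**2 + 0))*(2*3) + (-2 - 1*0)) = -8434*((1/(5**2 + 0))*6 + (-2 + 0)) = -8434*((1/(25 + 0))*6 - 2) = -8434*((1/25)*6 - 2) = -8434*(6/25 - 2) = -8434*(-44/25) = 371096/25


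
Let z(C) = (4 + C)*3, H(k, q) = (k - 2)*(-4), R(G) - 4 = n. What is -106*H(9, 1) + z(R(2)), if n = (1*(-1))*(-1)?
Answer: 2995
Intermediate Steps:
n = 1 (n = -1*(-1) = 1)
R(G) = 5 (R(G) = 4 + 1 = 5)
H(k, q) = 8 - 4*k (H(k, q) = (-2 + k)*(-4) = 8 - 4*k)
z(C) = 12 + 3*C
-106*H(9, 1) + z(R(2)) = -106*(8 - 4*9) + (12 + 3*5) = -106*(8 - 36) + (12 + 15) = -106*(-28) + 27 = 2968 + 27 = 2995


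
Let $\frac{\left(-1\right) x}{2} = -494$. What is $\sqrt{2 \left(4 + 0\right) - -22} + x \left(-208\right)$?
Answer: $-205504 + \sqrt{30} \approx -2.055 \cdot 10^{5}$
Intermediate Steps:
$x = 988$ ($x = \left(-2\right) \left(-494\right) = 988$)
$\sqrt{2 \left(4 + 0\right) - -22} + x \left(-208\right) = \sqrt{2 \left(4 + 0\right) - -22} + 988 \left(-208\right) = \sqrt{2 \cdot 4 + \left(-2 + 24\right)} - 205504 = \sqrt{8 + 22} - 205504 = \sqrt{30} - 205504 = -205504 + \sqrt{30}$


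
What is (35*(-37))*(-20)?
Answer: 25900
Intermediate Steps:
(35*(-37))*(-20) = -1295*(-20) = 25900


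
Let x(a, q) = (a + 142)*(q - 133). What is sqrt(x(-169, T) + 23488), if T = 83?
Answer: sqrt(24838) ≈ 157.60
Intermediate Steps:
x(a, q) = (-133 + q)*(142 + a) (x(a, q) = (142 + a)*(-133 + q) = (-133 + q)*(142 + a))
sqrt(x(-169, T) + 23488) = sqrt((-18886 - 133*(-169) + 142*83 - 169*83) + 23488) = sqrt((-18886 + 22477 + 11786 - 14027) + 23488) = sqrt(1350 + 23488) = sqrt(24838)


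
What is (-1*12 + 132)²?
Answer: 14400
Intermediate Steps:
(-1*12 + 132)² = (-12 + 132)² = 120² = 14400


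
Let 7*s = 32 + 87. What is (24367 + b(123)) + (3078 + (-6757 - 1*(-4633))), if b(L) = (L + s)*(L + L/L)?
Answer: 42681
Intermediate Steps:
s = 17 (s = (32 + 87)/7 = (⅐)*119 = 17)
b(L) = (1 + L)*(17 + L) (b(L) = (L + 17)*(L + L/L) = (17 + L)*(L + 1) = (17 + L)*(1 + L) = (1 + L)*(17 + L))
(24367 + b(123)) + (3078 + (-6757 - 1*(-4633))) = (24367 + (17 + 123² + 18*123)) + (3078 + (-6757 - 1*(-4633))) = (24367 + (17 + 15129 + 2214)) + (3078 + (-6757 + 4633)) = (24367 + 17360) + (3078 - 2124) = 41727 + 954 = 42681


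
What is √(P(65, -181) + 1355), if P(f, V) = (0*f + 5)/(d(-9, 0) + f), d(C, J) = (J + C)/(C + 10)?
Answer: √1062390/28 ≈ 36.812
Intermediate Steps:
d(C, J) = (C + J)/(10 + C)
P(f, V) = 5/(-9 + f) (P(f, V) = (0*f + 5)/((-9 + 0)/(10 - 9) + f) = (0 + 5)/(-9/1 + f) = 5/(1*(-9) + f) = 5/(-9 + f))
√(P(65, -181) + 1355) = √(5/(-9 + 65) + 1355) = √(5/56 + 1355) = √(75885/56) = √1062390/28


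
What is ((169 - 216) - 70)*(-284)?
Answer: 33228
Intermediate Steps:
((169 - 216) - 70)*(-284) = (-47 - 70)*(-284) = -117*(-284) = 33228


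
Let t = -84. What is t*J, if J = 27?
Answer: -2268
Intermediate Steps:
t*J = -84*27 = -2268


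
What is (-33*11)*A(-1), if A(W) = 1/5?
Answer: -363/5 ≈ -72.600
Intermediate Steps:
A(W) = 1/5
(-33*11)*A(-1) = -33*11*(1/5) = -363*1/5 = -363/5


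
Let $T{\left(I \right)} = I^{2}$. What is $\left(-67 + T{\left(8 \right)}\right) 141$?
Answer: $-423$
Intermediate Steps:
$\left(-67 + T{\left(8 \right)}\right) 141 = \left(-67 + 8^{2}\right) 141 = \left(-67 + 64\right) 141 = \left(-3\right) 141 = -423$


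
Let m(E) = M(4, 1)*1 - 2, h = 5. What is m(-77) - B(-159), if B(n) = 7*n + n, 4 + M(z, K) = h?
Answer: 1271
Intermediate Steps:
M(z, K) = 1 (M(z, K) = -4 + 5 = 1)
B(n) = 8*n
m(E) = -1 (m(E) = 1*1 - 2 = 1 - 2 = -1)
m(-77) - B(-159) = -1 - 8*(-159) = -1 - 1*(-1272) = -1 + 1272 = 1271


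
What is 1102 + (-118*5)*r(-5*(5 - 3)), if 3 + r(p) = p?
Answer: 8772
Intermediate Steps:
r(p) = -3 + p
1102 + (-118*5)*r(-5*(5 - 3)) = 1102 + (-118*5)*(-3 - 5*(5 - 3)) = 1102 - 590*(-3 - 5*2) = 1102 - 590*(-3 - 10) = 1102 - 590*(-13) = 1102 + 7670 = 8772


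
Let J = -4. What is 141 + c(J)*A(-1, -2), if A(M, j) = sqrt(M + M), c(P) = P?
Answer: 141 - 4*I*sqrt(2) ≈ 141.0 - 5.6569*I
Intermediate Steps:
A(M, j) = sqrt(2)*sqrt(M) (A(M, j) = sqrt(2*M) = sqrt(2)*sqrt(M))
141 + c(J)*A(-1, -2) = 141 - 4*sqrt(2)*sqrt(-1) = 141 - 4*sqrt(2)*I = 141 - 4*I*sqrt(2)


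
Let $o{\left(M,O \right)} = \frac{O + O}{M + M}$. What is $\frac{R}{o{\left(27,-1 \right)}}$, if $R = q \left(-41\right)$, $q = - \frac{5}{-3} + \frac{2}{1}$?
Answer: $4059$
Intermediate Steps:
$o{\left(M,O \right)} = \frac{O}{M}$ ($o{\left(M,O \right)} = \frac{2 O}{2 M} = 2 O \frac{1}{2 M} = \frac{O}{M}$)
$q = \frac{11}{3}$ ($q = \left(-5\right) \left(- \frac{1}{3}\right) + 2 \cdot 1 = \frac{5}{3} + 2 = \frac{11}{3} \approx 3.6667$)
$R = - \frac{451}{3}$ ($R = \frac{11}{3} \left(-41\right) = - \frac{451}{3} \approx -150.33$)
$\frac{R}{o{\left(27,-1 \right)}} = - \frac{451}{3 \left(- \frac{1}{27}\right)} = \left(- \frac{451}{3}\right) \left(-27\right) = 4059$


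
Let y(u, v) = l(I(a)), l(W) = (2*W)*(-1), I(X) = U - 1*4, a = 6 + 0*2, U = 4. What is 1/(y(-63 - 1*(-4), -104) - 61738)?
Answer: -1/61738 ≈ -1.6197e-5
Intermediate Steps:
a = 6 (a = 6 + 0 = 6)
I(X) = 0 (I(X) = 4 - 1*4 = 4 - 4 = 0)
l(W) = -2*W
y(u, v) = 0 (y(u, v) = -2*0 = 0)
1/(y(-63 - 1*(-4), -104) - 61738) = 1/(0 - 61738) = 1/(-61738) = -1/61738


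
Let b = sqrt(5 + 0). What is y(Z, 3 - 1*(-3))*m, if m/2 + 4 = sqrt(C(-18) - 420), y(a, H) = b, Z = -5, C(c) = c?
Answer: 2*sqrt(5)*(-4 + I*sqrt(438)) ≈ -17.889 + 93.595*I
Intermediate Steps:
b = sqrt(5) ≈ 2.2361
y(a, H) = sqrt(5)
m = -8 + 2*I*sqrt(438) (m = -8 + 2*sqrt(-18 - 420) = -8 + 2*sqrt(-438) = -8 + 2*(I*sqrt(438)) = -8 + 2*I*sqrt(438) ≈ -8.0 + 41.857*I)
y(Z, 3 - 1*(-3))*m = sqrt(5)*(-8 + 2*I*sqrt(438))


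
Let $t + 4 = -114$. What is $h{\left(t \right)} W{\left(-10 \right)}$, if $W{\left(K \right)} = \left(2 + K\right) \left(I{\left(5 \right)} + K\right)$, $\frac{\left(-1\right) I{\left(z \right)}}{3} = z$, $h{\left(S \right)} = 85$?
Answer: $17000$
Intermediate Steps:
$t = -118$ ($t = -4 - 114 = -118$)
$I{\left(z \right)} = - 3 z$
$W{\left(K \right)} = \left(-15 + K\right) \left(2 + K\right)$ ($W{\left(K \right)} = \left(2 + K\right) \left(\left(-3\right) 5 + K\right) = \left(2 + K\right) \left(-15 + K\right) = \left(-15 + K\right) \left(2 + K\right)$)
$h{\left(t \right)} W{\left(-10 \right)} = 85 \left(-30 + \left(-10\right)^{2} - -130\right) = 85 \left(-30 + 100 + 130\right) = 85 \cdot 200 = 17000$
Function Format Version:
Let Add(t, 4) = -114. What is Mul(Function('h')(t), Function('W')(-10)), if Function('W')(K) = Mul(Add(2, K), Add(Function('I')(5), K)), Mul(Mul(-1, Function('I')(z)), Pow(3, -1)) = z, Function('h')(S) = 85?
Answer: 17000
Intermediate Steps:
t = -118 (t = Add(-4, -114) = -118)
Function('I')(z) = Mul(-3, z)
Function('W')(K) = Mul(Add(-15, K), Add(2, K)) (Function('W')(K) = Mul(Add(2, K), Add(Mul(-3, 5), K)) = Mul(Add(2, K), Add(-15, K)) = Mul(Add(-15, K), Add(2, K)))
Mul(Function('h')(t), Function('W')(-10)) = Mul(85, Add(-30, Pow(-10, 2), Mul(-13, -10))) = Mul(85, Add(-30, 100, 130)) = Mul(85, 200) = 17000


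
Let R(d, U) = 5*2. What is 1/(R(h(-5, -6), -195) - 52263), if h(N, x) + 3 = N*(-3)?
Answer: -1/52253 ≈ -1.9138e-5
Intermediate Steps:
h(N, x) = -3 - 3*N (h(N, x) = -3 + N*(-3) = -3 - 3*N)
R(d, U) = 10
1/(R(h(-5, -6), -195) - 52263) = 1/(10 - 52263) = 1/(-52253) = -1/52253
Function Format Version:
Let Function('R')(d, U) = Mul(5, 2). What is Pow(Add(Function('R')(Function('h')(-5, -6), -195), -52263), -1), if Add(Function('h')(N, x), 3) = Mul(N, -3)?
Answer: Rational(-1, 52253) ≈ -1.9138e-5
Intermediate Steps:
Function('h')(N, x) = Add(-3, Mul(-3, N)) (Function('h')(N, x) = Add(-3, Mul(N, -3)) = Add(-3, Mul(-3, N)))
Function('R')(d, U) = 10
Pow(Add(Function('R')(Function('h')(-5, -6), -195), -52263), -1) = Pow(Add(10, -52263), -1) = Pow(-52253, -1) = Rational(-1, 52253)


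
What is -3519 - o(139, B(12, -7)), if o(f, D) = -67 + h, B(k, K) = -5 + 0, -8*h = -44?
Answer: -6915/2 ≈ -3457.5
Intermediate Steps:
h = 11/2 (h = -1/8*(-44) = 11/2 ≈ 5.5000)
B(k, K) = -5
o(f, D) = -123/2 (o(f, D) = -67 + 11/2 = -123/2)
-3519 - o(139, B(12, -7)) = -3519 - 1*(-123/2) = -3519 + 123/2 = -6915/2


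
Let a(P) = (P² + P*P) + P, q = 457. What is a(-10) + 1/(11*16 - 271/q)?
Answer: 15231047/80161 ≈ 190.01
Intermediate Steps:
a(P) = P + 2*P² (a(P) = (P² + P²) + P = 2*P² + P = P + 2*P²)
a(-10) + 1/(11*16 - 271/q) = -10*(1 + 2*(-10)) + 1/(11*16 - 271/457) = -10*(1 - 20) + 1/(176 - 271*1/457) = -10*(-19) + 1/(176 - 271/457) = 190 + 1/(80161/457) = 190 + 457/80161 = 15231047/80161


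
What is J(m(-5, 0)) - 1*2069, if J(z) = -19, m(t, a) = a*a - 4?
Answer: -2088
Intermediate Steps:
m(t, a) = -4 + a² (m(t, a) = a² - 4 = -4 + a²)
J(m(-5, 0)) - 1*2069 = -19 - 1*2069 = -19 - 2069 = -2088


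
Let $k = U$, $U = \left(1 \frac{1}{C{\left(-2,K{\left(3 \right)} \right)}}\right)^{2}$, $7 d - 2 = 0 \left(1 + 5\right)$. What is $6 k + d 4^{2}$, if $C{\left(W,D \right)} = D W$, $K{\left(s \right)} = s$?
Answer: $\frac{199}{42} \approx 4.7381$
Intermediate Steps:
$d = \frac{2}{7}$ ($d = \frac{2}{7} + \frac{0 \left(1 + 5\right)}{7} = \frac{2}{7} + \frac{0 \cdot 6}{7} = \frac{2}{7} + \frac{1}{7} \cdot 0 = \frac{2}{7} + 0 = \frac{2}{7} \approx 0.28571$)
$U = \frac{1}{36}$ ($U = \left(1 \frac{1}{3 \left(-2\right)}\right)^{2} = \left(1 \frac{1}{-6}\right)^{2} = \left(1 \left(- \frac{1}{6}\right)\right)^{2} = \left(- \frac{1}{6}\right)^{2} = \frac{1}{36} \approx 0.027778$)
$k = \frac{1}{36} \approx 0.027778$
$6 k + d 4^{2} = 6 \cdot \frac{1}{36} + \frac{2 \cdot 4^{2}}{7} = \frac{1}{6} + \frac{2}{7} \cdot 16 = \frac{1}{6} + \frac{32}{7} = \frac{199}{42}$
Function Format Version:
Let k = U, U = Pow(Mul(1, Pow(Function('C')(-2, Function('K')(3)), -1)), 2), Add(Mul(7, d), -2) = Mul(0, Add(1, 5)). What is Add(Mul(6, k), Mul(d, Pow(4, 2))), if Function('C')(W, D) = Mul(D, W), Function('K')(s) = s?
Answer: Rational(199, 42) ≈ 4.7381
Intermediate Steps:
d = Rational(2, 7) (d = Add(Rational(2, 7), Mul(Rational(1, 7), Mul(0, Add(1, 5)))) = Add(Rational(2, 7), Mul(Rational(1, 7), Mul(0, 6))) = Add(Rational(2, 7), Mul(Rational(1, 7), 0)) = Add(Rational(2, 7), 0) = Rational(2, 7) ≈ 0.28571)
U = Rational(1, 36) (U = Pow(Mul(1, Pow(Mul(3, -2), -1)), 2) = Pow(Mul(1, Pow(-6, -1)), 2) = Pow(Mul(1, Rational(-1, 6)), 2) = Pow(Rational(-1, 6), 2) = Rational(1, 36) ≈ 0.027778)
k = Rational(1, 36) ≈ 0.027778
Add(Mul(6, k), Mul(d, Pow(4, 2))) = Add(Mul(6, Rational(1, 36)), Mul(Rational(2, 7), Pow(4, 2))) = Add(Rational(1, 6), Mul(Rational(2, 7), 16)) = Add(Rational(1, 6), Rational(32, 7)) = Rational(199, 42)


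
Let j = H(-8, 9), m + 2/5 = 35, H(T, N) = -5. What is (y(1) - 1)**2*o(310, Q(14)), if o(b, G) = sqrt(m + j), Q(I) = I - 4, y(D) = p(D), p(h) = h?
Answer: 0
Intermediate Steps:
y(D) = D
m = 173/5 (m = -2/5 + 35 = 173/5 ≈ 34.600)
j = -5
Q(I) = -4 + I
o(b, G) = 2*sqrt(185)/5 (o(b, G) = sqrt(173/5 - 5) = sqrt(148/5) = 2*sqrt(185)/5)
(y(1) - 1)**2*o(310, Q(14)) = (1 - 1)**2*(2*sqrt(185)/5) = 0**2*(2*sqrt(185)/5) = 0*(2*sqrt(185)/5) = 0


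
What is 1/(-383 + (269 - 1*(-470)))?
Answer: 1/356 ≈ 0.0028090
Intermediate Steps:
1/(-383 + (269 - 1*(-470))) = 1/(-383 + (269 + 470)) = 1/(-383 + 739) = 1/356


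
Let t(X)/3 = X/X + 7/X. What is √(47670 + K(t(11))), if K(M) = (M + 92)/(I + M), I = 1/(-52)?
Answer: √373087416334/2797 ≈ 218.38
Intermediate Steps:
I = -1/52 ≈ -0.019231
t(X) = 3 + 21/X (t(X) = 3*(X/X + 7/X) = 3*(1 + 7/X) = 3 + 21/X)
K(M) = (92 + M)/(-1/52 + M) (K(M) = (M + 92)/(-1/52 + M) = (92 + M)/(-1/52 + M))
√(47670 + K(t(11))) = √(47670 + 52*(92 + (3 + 21/11))/(-1 + 52*(3 + 21/11))) = √(47670 + 52*(92 + 54/11)/(-1 + 52*(54/11))) = √(47670 + 52*(1066/11)/(-1 + 2808/11)) = √(47670 + 52*(1066/11)/(2797/11)) = √(47670 + 52*(11/2797)*(1066/11)) = √(47670 + 55432/2797) = √(133388422/2797) = √373087416334/2797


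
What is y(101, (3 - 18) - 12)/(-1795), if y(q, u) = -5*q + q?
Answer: 404/1795 ≈ 0.22507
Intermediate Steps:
y(q, u) = -4*q
y(101, (3 - 18) - 12)/(-1795) = -4*101/(-1795) = -404*(-1/1795) = 404/1795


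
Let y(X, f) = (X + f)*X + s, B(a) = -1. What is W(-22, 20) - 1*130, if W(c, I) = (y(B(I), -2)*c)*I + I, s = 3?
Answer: -2750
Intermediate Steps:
y(X, f) = 3 + X*(X + f) (y(X, f) = (X + f)*X + 3 = X*(X + f) + 3 = 3 + X*(X + f))
W(c, I) = I + 6*I*c (W(c, I) = ((3 + (-1)² - 1*(-2))*c)*I + I = ((3 + 1 + 2)*c)*I + I = (6*c)*I + I = 6*I*c + I = I + 6*I*c)
W(-22, 20) - 1*130 = 20*(1 + 6*(-22)) - 1*130 = 20*(1 - 132) - 130 = 20*(-131) - 130 = -2620 - 130 = -2750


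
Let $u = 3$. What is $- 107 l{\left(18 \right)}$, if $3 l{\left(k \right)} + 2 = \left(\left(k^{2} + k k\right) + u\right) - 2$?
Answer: $- \frac{69229}{3} \approx -23076.0$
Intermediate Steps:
$l{\left(k \right)} = - \frac{1}{3} + \frac{2 k^{2}}{3}$ ($l{\left(k \right)} = - \frac{2}{3} + \frac{\left(\left(k^{2} + k k\right) + 3\right) - 2}{3} = - \frac{2}{3} + \frac{\left(\left(k^{2} + k^{2}\right) + 3\right) - 2}{3} = - \frac{2}{3} + \frac{\left(2 k^{2} + 3\right) - 2}{3} = - \frac{2}{3} + \frac{\left(3 + 2 k^{2}\right) - 2}{3} = - \frac{2}{3} + \frac{1 + 2 k^{2}}{3} = - \frac{2}{3} + \left(\frac{1}{3} + \frac{2 k^{2}}{3}\right) = - \frac{1}{3} + \frac{2 k^{2}}{3}$)
$- 107 l{\left(18 \right)} = - 107 \left(- \frac{1}{3} + \frac{2 \cdot 18^{2}}{3}\right) = - 107 \left(- \frac{1}{3} + \frac{2}{3} \cdot 324\right) = - 107 \left(- \frac{1}{3} + 216\right) = \left(-107\right) \frac{647}{3} = - \frac{69229}{3}$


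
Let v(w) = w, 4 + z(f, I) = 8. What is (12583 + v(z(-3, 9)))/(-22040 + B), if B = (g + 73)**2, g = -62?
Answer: -12587/21919 ≈ -0.57425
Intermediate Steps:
B = 121 (B = (-62 + 73)**2 = 11**2 = 121)
z(f, I) = 4 (z(f, I) = -4 + 8 = 4)
(12583 + v(z(-3, 9)))/(-22040 + B) = (12583 + 4)/(-22040 + 121) = 12587/(-21919) = 12587*(-1/21919) = -12587/21919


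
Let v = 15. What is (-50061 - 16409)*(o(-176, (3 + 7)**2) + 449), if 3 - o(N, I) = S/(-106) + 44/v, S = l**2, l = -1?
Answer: -4746164057/159 ≈ -2.9850e+7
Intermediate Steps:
S = 1 (S = (-1)**2 = 1)
o(N, I) = 121/1590 (o(N, I) = 3 - (1/(-106) + 44/15) = 3 - (1*(-1/106) + 44*(1/15)) = 3 - (-1/106 + 44/15) = 3 - 1*4649/1590 = 3 - 4649/1590 = 121/1590)
(-50061 - 16409)*(o(-176, (3 + 7)**2) + 449) = (-50061 - 16409)*(121/1590 + 449) = -66470*714031/1590 = -4746164057/159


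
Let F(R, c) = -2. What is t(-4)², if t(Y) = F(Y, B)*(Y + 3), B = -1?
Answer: 4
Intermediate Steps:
t(Y) = -6 - 2*Y (t(Y) = -2*(Y + 3) = -2*(3 + Y) = -6 - 2*Y)
t(-4)² = (-6 - 2*(-4))² = (-6 + 8)² = 2² = 4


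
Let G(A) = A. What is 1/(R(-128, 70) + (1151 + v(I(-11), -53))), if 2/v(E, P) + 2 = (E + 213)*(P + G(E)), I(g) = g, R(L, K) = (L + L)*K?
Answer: -6465/108411586 ≈ -5.9634e-5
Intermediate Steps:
R(L, K) = 2*K*L (R(L, K) = (2*L)*K = 2*K*L)
v(E, P) = 2/(-2 + (213 + E)*(E + P)) (v(E, P) = 2/(-2 + (E + 213)*(P + E)) = 2/(-2 + (213 + E)*(E + P)))
1/(R(-128, 70) + (1151 + v(I(-11), -53))) = 1/(2*70*(-128) + (1151 + 2/(-2 + (-11)² + 213*(-11) + 213*(-53) - 11*(-53)))) = 1/(-17920 + (1151 + 2/(-2 + 121 - 2343 - 11289 + 583))) = 1/(-17920 + (1151 + 2/(-12930))) = 1/(-17920 + (1151 + 2*(-1/12930))) = 1/(-17920 + (1151 - 1/6465)) = 1/(-17920 + 7441214/6465) = 1/(-108411586/6465) = -6465/108411586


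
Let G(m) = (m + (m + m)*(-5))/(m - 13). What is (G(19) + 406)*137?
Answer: 103435/2 ≈ 51718.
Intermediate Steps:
G(m) = -9*m/(-13 + m) (G(m) = (m + (2*m)*(-5))/(-13 + m) = (m - 10*m)/(-13 + m) = (-9*m)/(-13 + m) = -9*m/(-13 + m))
(G(19) + 406)*137 = (-9*19/(-13 + 19) + 406)*137 = (-9*19/6 + 406)*137 = (-9*19*⅙ + 406)*137 = (-57/2 + 406)*137 = (755/2)*137 = 103435/2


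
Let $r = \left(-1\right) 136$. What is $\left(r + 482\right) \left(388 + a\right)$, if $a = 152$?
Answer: $186840$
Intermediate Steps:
$r = -136$
$\left(r + 482\right) \left(388 + a\right) = \left(-136 + 482\right) \left(388 + 152\right) = 346 \cdot 540 = 186840$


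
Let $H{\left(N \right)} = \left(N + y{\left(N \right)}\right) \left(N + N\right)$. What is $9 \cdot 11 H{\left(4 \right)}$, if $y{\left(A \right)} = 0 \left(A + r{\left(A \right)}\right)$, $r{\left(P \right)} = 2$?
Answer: $3168$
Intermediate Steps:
$y{\left(A \right)} = 0$ ($y{\left(A \right)} = 0 \left(A + 2\right) = 0 \left(2 + A\right) = 0$)
$H{\left(N \right)} = 2 N^{2}$ ($H{\left(N \right)} = \left(N + 0\right) \left(N + N\right) = N 2 N = 2 N^{2}$)
$9 \cdot 11 H{\left(4 \right)} = 9 \cdot 11 \cdot 2 \cdot 4^{2} = 99 \cdot 2 \cdot 16 = 99 \cdot 32 = 3168$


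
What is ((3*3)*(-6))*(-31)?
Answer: 1674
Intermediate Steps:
((3*3)*(-6))*(-31) = (9*(-6))*(-31) = -54*(-31) = 1674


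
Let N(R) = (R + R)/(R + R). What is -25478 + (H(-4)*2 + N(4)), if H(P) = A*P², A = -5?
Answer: -25637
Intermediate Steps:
N(R) = 1 (N(R) = (2*R)/((2*R)) = (2*R)*(1/(2*R)) = 1)
H(P) = -5*P²
-25478 + (H(-4)*2 + N(4)) = -25478 + (-5*(-4)²*2 + 1) = -25478 + (-5*16*2 + 1) = -25478 + (-80*2 + 1) = -25478 + (-160 + 1) = -25478 - 159 = -25637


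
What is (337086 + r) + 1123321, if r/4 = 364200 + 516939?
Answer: 4984963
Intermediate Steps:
r = 3524556 (r = 4*(364200 + 516939) = 4*881139 = 3524556)
(337086 + r) + 1123321 = (337086 + 3524556) + 1123321 = 3861642 + 1123321 = 4984963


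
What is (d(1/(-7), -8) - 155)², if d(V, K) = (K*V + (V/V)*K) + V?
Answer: 26244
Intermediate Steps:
d(V, K) = K + V + K*V (d(V, K) = (K*V + 1*K) + V = (K*V + K) + V = (K + K*V) + V = K + V + K*V)
(d(1/(-7), -8) - 155)² = ((-8 + 1/(-7) - 8/(-7)) - 155)² = ((-8 - ⅐ - 8*(-⅐)) - 155)² = ((-8 - ⅐ + 8/7) - 155)² = (-7 - 155)² = (-162)² = 26244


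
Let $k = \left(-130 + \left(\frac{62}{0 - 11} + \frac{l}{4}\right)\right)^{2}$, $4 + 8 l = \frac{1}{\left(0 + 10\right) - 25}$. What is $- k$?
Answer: $- \frac{513846682561}{27878400} \approx -18432.0$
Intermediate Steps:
$l = - \frac{61}{120}$ ($l = - \frac{1}{2} + \frac{1}{8 \left(\left(0 + 10\right) - 25\right)} = - \frac{1}{2} + \frac{1}{8 \left(10 - 25\right)} = - \frac{1}{2} + \frac{1}{8 \left(-15\right)} = - \frac{1}{2} + \frac{1}{8} \left(- \frac{1}{15}\right) = - \frac{1}{2} - \frac{1}{120} = - \frac{61}{120} \approx -0.50833$)
$k = \frac{513846682561}{27878400}$ ($k = \left(-130 + \left(\frac{62}{0 - 11} - \frac{61}{120 \cdot 4}\right)\right)^{2} = \left(-130 + \left(\frac{62}{-11} - \frac{61}{480}\right)\right)^{2} = \left(-130 + \left(62 \left(- \frac{1}{11}\right) - \frac{61}{480}\right)\right)^{2} = \left(-130 - \frac{30431}{5280}\right)^{2} = \left(- \frac{716831}{5280}\right)^{2} = \frac{513846682561}{27878400} \approx 18432.0$)
$- k = \left(-1\right) \frac{513846682561}{27878400} = - \frac{513846682561}{27878400}$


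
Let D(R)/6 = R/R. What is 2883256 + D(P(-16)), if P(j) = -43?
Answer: 2883262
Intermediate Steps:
D(R) = 6 (D(R) = 6*(R/R) = 6*1 = 6)
2883256 + D(P(-16)) = 2883256 + 6 = 2883262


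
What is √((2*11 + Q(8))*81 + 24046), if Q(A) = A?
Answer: 2*√6619 ≈ 162.71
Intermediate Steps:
√((2*11 + Q(8))*81 + 24046) = √((2*11 + 8)*81 + 24046) = √((22 + 8)*81 + 24046) = √(30*81 + 24046) = √(2430 + 24046) = √26476 = 2*√6619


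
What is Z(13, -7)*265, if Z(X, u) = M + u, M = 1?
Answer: -1590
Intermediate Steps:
Z(X, u) = 1 + u
Z(13, -7)*265 = (1 - 7)*265 = -6*265 = -1590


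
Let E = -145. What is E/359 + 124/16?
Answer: 10549/1436 ≈ 7.3461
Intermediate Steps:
E/359 + 124/16 = -145/359 + 124/16 = -145*1/359 + 124*(1/16) = -145/359 + 31/4 = 10549/1436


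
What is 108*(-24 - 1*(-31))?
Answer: 756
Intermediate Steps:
108*(-24 - 1*(-31)) = 108*(-24 + 31) = 108*7 = 756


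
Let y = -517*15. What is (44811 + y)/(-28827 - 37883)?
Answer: -18528/33355 ≈ -0.55548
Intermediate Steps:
y = -7755
(44811 + y)/(-28827 - 37883) = (44811 - 7755)/(-28827 - 37883) = 37056/(-66710) = 37056*(-1/66710) = -18528/33355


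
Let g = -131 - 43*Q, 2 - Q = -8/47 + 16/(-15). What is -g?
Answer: 190481/705 ≈ 270.19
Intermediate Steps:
Q = 2282/705 (Q = 2 - (-8/47 + 16/(-15)) = 2 - (-8*1/47 + 16*(-1/15)) = 2 - (-8/47 - 16/15) = 2 - 1*(-872/705) = 2 + 872/705 = 2282/705 ≈ 3.2369)
g = -190481/705 (g = -131 - 43*2282/705 = -131 - 98126/705 = -190481/705 ≈ -270.19)
-g = -1*(-190481/705) = 190481/705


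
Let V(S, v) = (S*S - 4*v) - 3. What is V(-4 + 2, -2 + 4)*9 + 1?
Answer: -62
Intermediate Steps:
V(S, v) = -3 + S² - 4*v (V(S, v) = (S² - 4*v) - 3 = -3 + S² - 4*v)
V(-4 + 2, -2 + 4)*9 + 1 = (-3 + (-4 + 2)² - 4*(-2 + 4))*9 + 1 = (-3 + (-2)² - 4*2)*9 + 1 = (-3 + 4 - 8)*9 + 1 = -7*9 + 1 = -63 + 1 = -62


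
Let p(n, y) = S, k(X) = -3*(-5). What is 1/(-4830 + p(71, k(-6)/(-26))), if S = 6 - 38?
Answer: -1/4862 ≈ -0.00020568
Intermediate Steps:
k(X) = 15
S = -32
p(n, y) = -32
1/(-4830 + p(71, k(-6)/(-26))) = 1/(-4830 - 32) = 1/(-4862) = -1/4862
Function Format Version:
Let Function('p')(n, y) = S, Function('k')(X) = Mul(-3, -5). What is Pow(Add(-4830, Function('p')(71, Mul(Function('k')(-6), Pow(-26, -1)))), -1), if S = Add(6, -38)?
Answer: Rational(-1, 4862) ≈ -0.00020568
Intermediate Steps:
Function('k')(X) = 15
S = -32
Function('p')(n, y) = -32
Pow(Add(-4830, Function('p')(71, Mul(Function('k')(-6), Pow(-26, -1)))), -1) = Pow(Add(-4830, -32), -1) = Pow(-4862, -1) = Rational(-1, 4862)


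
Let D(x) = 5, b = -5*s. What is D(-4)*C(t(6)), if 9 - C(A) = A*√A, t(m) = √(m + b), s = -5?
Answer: 45 - 5*31^(¾) ≈ -20.689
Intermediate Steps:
b = 25 (b = -5*(-5) = 25)
t(m) = √(25 + m) (t(m) = √(m + 25) = √(25 + m))
C(A) = 9 - A^(3/2) (C(A) = 9 - A*√A = 9 - A^(3/2))
D(-4)*C(t(6)) = 5*(9 - (√(25 + 6))^(3/2)) = 5*(9 - (√31)^(3/2)) = 5*(9 - 31^(¾)) = 45 - 5*31^(¾)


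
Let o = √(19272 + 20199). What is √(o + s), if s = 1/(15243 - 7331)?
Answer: √(1978 + 15649936*√39471)/3956 ≈ 14.095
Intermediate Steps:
o = √39471 ≈ 198.67
s = 1/7912 ≈ 0.00012639
√(o + s) = √(√39471 + 1/7912) = √(1/7912 + √39471)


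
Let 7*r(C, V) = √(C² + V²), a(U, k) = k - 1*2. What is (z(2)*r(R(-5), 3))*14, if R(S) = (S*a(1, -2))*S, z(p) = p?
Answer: 4*√10009 ≈ 400.18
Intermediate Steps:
a(U, k) = -2 + k (a(U, k) = k - 2 = -2 + k)
R(S) = -4*S² (R(S) = (S*(-2 - 2))*S = (S*(-4))*S = (-4*S)*S = -4*S²)
r(C, V) = √(C² + V²)/7
(z(2)*r(R(-5), 3))*14 = (2*(√((-4*(-5)²)² + 3²)/7))*14 = (2*(√((-4*25)² + 9)/7))*14 = (2*(√((-100)² + 9)/7))*14 = (2*(√(10000 + 9)/7))*14 = (2*(√10009/7))*14 = (2*√10009/7)*14 = 4*√10009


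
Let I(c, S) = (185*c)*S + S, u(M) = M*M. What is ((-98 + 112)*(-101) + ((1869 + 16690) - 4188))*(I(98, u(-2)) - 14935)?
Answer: 746180673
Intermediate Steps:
u(M) = M**2
I(c, S) = S + 185*S*c (I(c, S) = 185*S*c + S = S + 185*S*c)
((-98 + 112)*(-101) + ((1869 + 16690) - 4188))*(I(98, u(-2)) - 14935) = ((-98 + 112)*(-101) + ((1869 + 16690) - 4188))*((-2)**2*(1 + 185*98) - 14935) = (14*(-101) + (18559 - 4188))*(4*(1 + 18130) - 14935) = (-1414 + 14371)*(4*18131 - 14935) = 12957*(72524 - 14935) = 12957*57589 = 746180673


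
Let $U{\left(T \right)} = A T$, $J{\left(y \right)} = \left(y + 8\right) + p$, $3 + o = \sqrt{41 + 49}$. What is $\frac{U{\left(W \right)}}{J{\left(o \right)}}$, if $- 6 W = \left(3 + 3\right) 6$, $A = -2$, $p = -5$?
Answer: $\frac{2 \sqrt{10}}{5} \approx 1.2649$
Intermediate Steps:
$o = -3 + 3 \sqrt{10}$ ($o = -3 + \sqrt{41 + 49} = -3 + \sqrt{90} = -3 + 3 \sqrt{10} \approx 6.4868$)
$J{\left(y \right)} = 3 + y$ ($J{\left(y \right)} = \left(y + 8\right) - 5 = \left(8 + y\right) - 5 = 3 + y$)
$W = -6$ ($W = - \frac{\left(3 + 3\right) 6}{6} = - \frac{6 \cdot 6}{6} = \left(- \frac{1}{6}\right) 36 = -6$)
$U{\left(T \right)} = - 2 T$
$\frac{U{\left(W \right)}}{J{\left(o \right)}} = \frac{\left(-2\right) \left(-6\right)}{3 - \left(3 - 3 \sqrt{10}\right)} = \frac{12}{3 \sqrt{10}} = 12 \frac{\sqrt{10}}{30} = \frac{2 \sqrt{10}}{5}$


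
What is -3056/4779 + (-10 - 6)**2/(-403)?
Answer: -2454992/1925937 ≈ -1.2747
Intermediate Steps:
-3056/4779 + (-10 - 6)**2/(-403) = -3056*1/4779 + (-16)**2*(-1/403) = -3056/4779 + 256*(-1/403) = -3056/4779 - 256/403 = -2454992/1925937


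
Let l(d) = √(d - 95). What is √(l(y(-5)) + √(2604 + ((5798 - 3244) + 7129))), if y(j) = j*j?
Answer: √(√12287 + I*√70) ≈ 10.536 + 0.39705*I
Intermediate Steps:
y(j) = j²
l(d) = √(-95 + d)
√(l(y(-5)) + √(2604 + ((5798 - 3244) + 7129))) = √(√(-95 + (-5)²) + √(2604 + ((5798 - 3244) + 7129))) = √(√(-95 + 25) + √(2604 + (2554 + 7129))) = √(√(-70) + √(2604 + 9683)) = √(I*√70 + √12287) = √(√12287 + I*√70)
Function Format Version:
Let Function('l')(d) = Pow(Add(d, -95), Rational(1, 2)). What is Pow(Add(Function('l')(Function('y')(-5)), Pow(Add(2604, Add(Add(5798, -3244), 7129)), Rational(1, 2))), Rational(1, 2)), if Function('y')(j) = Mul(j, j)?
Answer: Pow(Add(Pow(12287, Rational(1, 2)), Mul(I, Pow(70, Rational(1, 2)))), Rational(1, 2)) ≈ Add(10.536, Mul(0.39705, I))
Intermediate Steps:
Function('y')(j) = Pow(j, 2)
Function('l')(d) = Pow(Add(-95, d), Rational(1, 2))
Pow(Add(Function('l')(Function('y')(-5)), Pow(Add(2604, Add(Add(5798, -3244), 7129)), Rational(1, 2))), Rational(1, 2)) = Pow(Add(Pow(Add(-95, Pow(-5, 2)), Rational(1, 2)), Pow(Add(2604, Add(Add(5798, -3244), 7129)), Rational(1, 2))), Rational(1, 2)) = Pow(Add(Pow(Add(-95, 25), Rational(1, 2)), Pow(Add(2604, Add(2554, 7129)), Rational(1, 2))), Rational(1, 2)) = Pow(Add(Pow(-70, Rational(1, 2)), Pow(Add(2604, 9683), Rational(1, 2))), Rational(1, 2)) = Pow(Add(Mul(I, Pow(70, Rational(1, 2))), Pow(12287, Rational(1, 2))), Rational(1, 2)) = Pow(Add(Pow(12287, Rational(1, 2)), Mul(I, Pow(70, Rational(1, 2)))), Rational(1, 2))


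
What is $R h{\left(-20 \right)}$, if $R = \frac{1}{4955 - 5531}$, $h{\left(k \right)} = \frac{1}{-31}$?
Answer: $\frac{1}{17856} \approx 5.6004 \cdot 10^{-5}$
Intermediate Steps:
$h{\left(k \right)} = - \frac{1}{31}$
$R = - \frac{1}{576}$ ($R = \frac{1}{-576} = - \frac{1}{576} \approx -0.0017361$)
$R h{\left(-20 \right)} = \left(- \frac{1}{576}\right) \left(- \frac{1}{31}\right) = \frac{1}{17856}$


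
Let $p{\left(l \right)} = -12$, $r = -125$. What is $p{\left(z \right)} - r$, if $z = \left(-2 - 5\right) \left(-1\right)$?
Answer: $113$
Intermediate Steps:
$z = 7$ ($z = \left(-7\right) \left(-1\right) = 7$)
$p{\left(z \right)} - r = -12 - -125 = -12 + 125 = 113$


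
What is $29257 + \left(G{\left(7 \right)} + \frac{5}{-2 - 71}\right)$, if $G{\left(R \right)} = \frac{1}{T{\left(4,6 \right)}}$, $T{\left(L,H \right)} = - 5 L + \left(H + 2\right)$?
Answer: $\frac{25628999}{876} \approx 29257.0$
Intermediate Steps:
$T{\left(L,H \right)} = 2 + H - 5 L$ ($T{\left(L,H \right)} = - 5 L + \left(2 + H\right) = 2 + H - 5 L$)
$G{\left(R \right)} = - \frac{1}{12}$ ($G{\left(R \right)} = \frac{1}{2 + 6 - 20} = \frac{1}{-12} = - \frac{1}{12}$)
$29257 + \left(G{\left(7 \right)} + \frac{5}{-2 - 71}\right) = 29257 - \left(\frac{1}{12} - \frac{5}{-2 - 71}\right) = 29257 - \left(\frac{1}{12} - \frac{5}{-73}\right) = 29257 + \left(- \frac{1}{12} + 5 \left(- \frac{1}{73}\right)\right) = 29257 - \frac{133}{876} = \frac{25628999}{876}$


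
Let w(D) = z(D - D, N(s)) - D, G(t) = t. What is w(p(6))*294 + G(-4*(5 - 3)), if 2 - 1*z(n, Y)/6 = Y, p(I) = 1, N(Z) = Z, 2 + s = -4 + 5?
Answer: 4990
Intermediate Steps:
s = -1 (s = -2 + (-4 + 5) = -2 + 1 = -1)
z(n, Y) = 12 - 6*Y
w(D) = 18 - D (w(D) = (12 - 6*(-1)) - D = (12 + 6) - D = 18 - D)
w(p(6))*294 + G(-4*(5 - 3)) = (18 - 1*1)*294 - 4*(5 - 3) = (18 - 1)*294 - 4*2 = 17*294 - 8 = 4998 - 8 = 4990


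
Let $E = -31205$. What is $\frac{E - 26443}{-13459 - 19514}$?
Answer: $\frac{19216}{10991} \approx 1.7483$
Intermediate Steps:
$\frac{E - 26443}{-13459 - 19514} = \frac{-31205 - 26443}{-13459 - 19514} = - \frac{57648}{-32973} = \left(-57648\right) \left(- \frac{1}{32973}\right) = \frac{19216}{10991}$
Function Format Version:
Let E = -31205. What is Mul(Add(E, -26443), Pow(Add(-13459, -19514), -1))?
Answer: Rational(19216, 10991) ≈ 1.7483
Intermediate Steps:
Mul(Add(E, -26443), Pow(Add(-13459, -19514), -1)) = Mul(Add(-31205, -26443), Pow(Add(-13459, -19514), -1)) = Mul(-57648, Pow(-32973, -1)) = Mul(-57648, Rational(-1, 32973)) = Rational(19216, 10991)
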